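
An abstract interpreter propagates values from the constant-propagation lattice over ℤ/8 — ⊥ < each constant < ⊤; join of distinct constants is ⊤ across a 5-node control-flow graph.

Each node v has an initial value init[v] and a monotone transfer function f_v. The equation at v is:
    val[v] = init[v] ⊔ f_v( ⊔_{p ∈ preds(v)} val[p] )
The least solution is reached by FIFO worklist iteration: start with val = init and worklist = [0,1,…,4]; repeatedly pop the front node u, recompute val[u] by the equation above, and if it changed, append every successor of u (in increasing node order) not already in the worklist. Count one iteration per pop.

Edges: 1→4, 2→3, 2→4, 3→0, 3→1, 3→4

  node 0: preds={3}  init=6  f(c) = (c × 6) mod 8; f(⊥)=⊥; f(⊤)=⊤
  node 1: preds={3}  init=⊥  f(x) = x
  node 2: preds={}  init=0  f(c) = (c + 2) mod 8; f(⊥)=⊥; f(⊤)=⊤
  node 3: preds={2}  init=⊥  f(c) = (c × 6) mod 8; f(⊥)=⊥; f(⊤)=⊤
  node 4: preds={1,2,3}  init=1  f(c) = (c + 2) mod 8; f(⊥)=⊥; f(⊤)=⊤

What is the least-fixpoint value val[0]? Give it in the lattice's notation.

⊤

Iteration log — 8 steps:
  step 1. node 0  ⊔preds=⊥  new=6  stable
  step 2. node 1  ⊔preds=⊥  new=⊥  stable
  step 3. node 2  ⊔preds=⊥  new=0  stable
  step 4. node 3  ⊔preds=0  new=0  old=⊥  +wl: 0,1
  step 5. node 4  ⊔preds=0  new=⊤  old=1  +wl: 
  step 6. node 0  ⊔preds=0  new=⊤  old=6  +wl: 
  step 7. node 1  ⊔preds=0  new=0  old=⊥  +wl: 4
  step 8. node 4  ⊔preds=0  new=⊤  stable

Least fixpoint reached:
  node 0: ⊤
  node 1: 0
  node 2: 0
  node 3: 0
  node 4: ⊤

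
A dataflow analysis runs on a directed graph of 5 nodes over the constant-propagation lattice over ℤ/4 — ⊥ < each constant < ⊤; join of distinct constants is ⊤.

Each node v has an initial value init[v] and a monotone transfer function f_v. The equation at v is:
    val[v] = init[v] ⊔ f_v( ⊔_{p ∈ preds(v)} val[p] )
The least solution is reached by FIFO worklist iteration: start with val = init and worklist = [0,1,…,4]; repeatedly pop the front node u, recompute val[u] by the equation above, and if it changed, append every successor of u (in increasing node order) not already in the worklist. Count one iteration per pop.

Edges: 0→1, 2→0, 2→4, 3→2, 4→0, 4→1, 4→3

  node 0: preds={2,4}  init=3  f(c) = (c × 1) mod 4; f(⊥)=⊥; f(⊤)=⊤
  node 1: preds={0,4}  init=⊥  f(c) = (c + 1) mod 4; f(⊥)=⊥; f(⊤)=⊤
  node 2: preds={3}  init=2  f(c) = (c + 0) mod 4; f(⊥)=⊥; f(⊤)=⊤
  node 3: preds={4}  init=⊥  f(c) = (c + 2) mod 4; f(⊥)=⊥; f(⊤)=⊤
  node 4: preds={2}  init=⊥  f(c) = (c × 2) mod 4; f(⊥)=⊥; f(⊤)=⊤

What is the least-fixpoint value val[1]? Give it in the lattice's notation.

⊤

Trace (9 dequeues):
  [1] u=0 | in 2 | out ⊤ | prev 3 | push {}
  [2] u=1 | in ⊤ | out ⊤ | prev ⊥ | push {}
  [3] u=2 | in ⊥ | out 2 | ==
  [4] u=3 | in ⊥ | out ⊥ | ==
  [5] u=4 | in 2 | out 0 | prev ⊥ | push {0,1,3}
  [6] u=0 | in ⊤ | out ⊤ | ==
  [7] u=1 | in ⊤ | out ⊤ | ==
  [8] u=3 | in 0 | out 2 | prev ⊥ | push {2}
  [9] u=2 | in 2 | out 2 | ==

Converged values:
  [0] ⊤
  [1] ⊤
  [2] 2
  [3] 2
  [4] 0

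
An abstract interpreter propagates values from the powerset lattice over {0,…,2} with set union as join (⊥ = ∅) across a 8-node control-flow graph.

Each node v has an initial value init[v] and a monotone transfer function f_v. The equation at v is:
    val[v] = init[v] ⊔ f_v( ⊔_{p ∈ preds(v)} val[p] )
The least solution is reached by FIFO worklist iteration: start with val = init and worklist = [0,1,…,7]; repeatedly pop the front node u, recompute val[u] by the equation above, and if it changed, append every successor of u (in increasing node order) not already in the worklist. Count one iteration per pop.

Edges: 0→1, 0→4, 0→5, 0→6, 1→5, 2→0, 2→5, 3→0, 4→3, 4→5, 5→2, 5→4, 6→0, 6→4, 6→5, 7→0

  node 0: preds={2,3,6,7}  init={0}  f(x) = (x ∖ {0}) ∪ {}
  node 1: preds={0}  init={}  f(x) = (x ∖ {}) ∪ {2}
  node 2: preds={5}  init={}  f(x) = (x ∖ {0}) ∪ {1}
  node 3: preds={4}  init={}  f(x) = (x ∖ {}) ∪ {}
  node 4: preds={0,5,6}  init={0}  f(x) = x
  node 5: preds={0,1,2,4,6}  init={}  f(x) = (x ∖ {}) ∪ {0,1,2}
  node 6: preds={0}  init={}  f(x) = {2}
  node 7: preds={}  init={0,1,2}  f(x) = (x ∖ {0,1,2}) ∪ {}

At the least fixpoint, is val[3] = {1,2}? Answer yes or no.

Trace (14 dequeues):
  [1] u=0 | in {0,1,2} | out {0,1,2} | prev {0} | push {}
  [2] u=1 | in {0,1,2} | out {0,1,2} | prev {} | push {}
  [3] u=2 | in {} | out {1} | prev {} | push {0}
  [4] u=3 | in {0} | out {0} | prev {} | push {}
  [5] u=4 | in {0,1,2} | out {0,1,2} | prev {0} | push {3}
  [6] u=5 | in {0,1,2} | out {0,1,2} | prev {} | push {2,4}
  [7] u=6 | in {0,1,2} | out {2} | prev {} | push {5}
  [8] u=7 | in {} | out {0,1,2} | ==
  [9] u=0 | in {0,1,2} | out {0,1,2} | ==
  [10] u=3 | in {0,1,2} | out {0,1,2} | prev {0} | push {0}
  [11] u=2 | in {0,1,2} | out {1,2} | prev {1} | push {}
  [12] u=4 | in {0,1,2} | out {0,1,2} | ==
  [13] u=5 | in {0,1,2} | out {0,1,2} | ==
  [14] u=0 | in {0,1,2} | out {0,1,2} | ==

Converged values:
  [0] {0,1,2}
  [1] {0,1,2}
  [2] {1,2}
  [3] {0,1,2}
  [4] {0,1,2}
  [5] {0,1,2}
  [6] {2}
  [7] {0,1,2}

no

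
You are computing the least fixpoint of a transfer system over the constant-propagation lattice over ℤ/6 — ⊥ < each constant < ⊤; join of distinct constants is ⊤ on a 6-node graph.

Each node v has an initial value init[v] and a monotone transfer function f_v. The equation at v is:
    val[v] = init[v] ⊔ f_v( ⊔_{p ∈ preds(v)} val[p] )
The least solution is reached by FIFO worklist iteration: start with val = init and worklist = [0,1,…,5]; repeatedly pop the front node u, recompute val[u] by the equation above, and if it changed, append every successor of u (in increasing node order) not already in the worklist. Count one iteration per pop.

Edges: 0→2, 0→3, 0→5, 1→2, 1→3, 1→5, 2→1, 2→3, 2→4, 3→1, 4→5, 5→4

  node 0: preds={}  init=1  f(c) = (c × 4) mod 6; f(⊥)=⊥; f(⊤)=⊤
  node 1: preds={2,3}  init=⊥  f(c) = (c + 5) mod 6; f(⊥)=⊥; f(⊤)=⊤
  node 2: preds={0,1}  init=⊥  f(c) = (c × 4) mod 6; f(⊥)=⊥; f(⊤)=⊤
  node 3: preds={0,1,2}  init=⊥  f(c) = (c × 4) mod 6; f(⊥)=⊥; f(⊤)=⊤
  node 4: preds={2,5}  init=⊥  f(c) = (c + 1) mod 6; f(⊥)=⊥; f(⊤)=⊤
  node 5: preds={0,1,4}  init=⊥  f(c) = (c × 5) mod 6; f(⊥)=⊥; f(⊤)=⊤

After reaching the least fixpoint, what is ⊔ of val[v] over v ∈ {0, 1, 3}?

Iteration log — 13 steps:
  step 1. node 0  ⊔preds=⊥  new=1  stable
  step 2. node 1  ⊔preds=⊥  new=⊥  stable
  step 3. node 2  ⊔preds=1  new=4  old=⊥  +wl: 1
  step 4. node 3  ⊔preds=⊤  new=⊤  old=⊥  +wl: 
  step 5. node 4  ⊔preds=4  new=5  old=⊥  +wl: 
  step 6. node 5  ⊔preds=⊤  new=⊤  old=⊥  +wl: 4
  step 7. node 1  ⊔preds=⊤  new=⊤  old=⊥  +wl: 2,3,5
  step 8. node 4  ⊔preds=⊤  new=⊤  old=5  +wl: 
  step 9. node 2  ⊔preds=⊤  new=⊤  old=4  +wl: 1,4
  step 10. node 3  ⊔preds=⊤  new=⊤  stable
  step 11. node 5  ⊔preds=⊤  new=⊤  stable
  step 12. node 1  ⊔preds=⊤  new=⊤  stable
  step 13. node 4  ⊔preds=⊤  new=⊤  stable

Least fixpoint reached:
  node 0: 1
  node 1: ⊤
  node 2: ⊤
  node 3: ⊤
  node 4: ⊤
  node 5: ⊤

⊤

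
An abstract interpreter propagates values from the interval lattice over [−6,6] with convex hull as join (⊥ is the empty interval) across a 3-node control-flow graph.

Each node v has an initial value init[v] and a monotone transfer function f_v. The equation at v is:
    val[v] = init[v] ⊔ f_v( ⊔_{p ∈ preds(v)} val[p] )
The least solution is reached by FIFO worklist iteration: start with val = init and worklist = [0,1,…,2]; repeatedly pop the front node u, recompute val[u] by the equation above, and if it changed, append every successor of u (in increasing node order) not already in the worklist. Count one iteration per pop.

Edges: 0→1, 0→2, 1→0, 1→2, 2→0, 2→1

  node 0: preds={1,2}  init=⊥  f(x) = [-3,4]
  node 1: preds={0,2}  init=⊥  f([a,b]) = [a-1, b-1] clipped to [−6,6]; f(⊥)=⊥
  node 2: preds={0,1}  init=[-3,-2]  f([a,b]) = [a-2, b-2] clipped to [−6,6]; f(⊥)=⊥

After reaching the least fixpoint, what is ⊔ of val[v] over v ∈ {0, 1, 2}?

[-6,4]

Trace (7 dequeues):
  [1] u=0 | in [-3,-2] | out [-3,4] | prev ⊥ | push {}
  [2] u=1 | in [-3,4] | out [-4,3] | prev ⊥ | push {0}
  [3] u=2 | in [-4,4] | out [-6,2] | prev [-3,-2] | push {1}
  [4] u=0 | in [-6,3] | out [-3,4] | ==
  [5] u=1 | in [-6,4] | out [-6,3] | prev [-4,3] | push {0,2}
  [6] u=0 | in [-6,3] | out [-3,4] | ==
  [7] u=2 | in [-6,4] | out [-6,2] | ==

Converged values:
  [0] [-3,4]
  [1] [-6,3]
  [2] [-6,2]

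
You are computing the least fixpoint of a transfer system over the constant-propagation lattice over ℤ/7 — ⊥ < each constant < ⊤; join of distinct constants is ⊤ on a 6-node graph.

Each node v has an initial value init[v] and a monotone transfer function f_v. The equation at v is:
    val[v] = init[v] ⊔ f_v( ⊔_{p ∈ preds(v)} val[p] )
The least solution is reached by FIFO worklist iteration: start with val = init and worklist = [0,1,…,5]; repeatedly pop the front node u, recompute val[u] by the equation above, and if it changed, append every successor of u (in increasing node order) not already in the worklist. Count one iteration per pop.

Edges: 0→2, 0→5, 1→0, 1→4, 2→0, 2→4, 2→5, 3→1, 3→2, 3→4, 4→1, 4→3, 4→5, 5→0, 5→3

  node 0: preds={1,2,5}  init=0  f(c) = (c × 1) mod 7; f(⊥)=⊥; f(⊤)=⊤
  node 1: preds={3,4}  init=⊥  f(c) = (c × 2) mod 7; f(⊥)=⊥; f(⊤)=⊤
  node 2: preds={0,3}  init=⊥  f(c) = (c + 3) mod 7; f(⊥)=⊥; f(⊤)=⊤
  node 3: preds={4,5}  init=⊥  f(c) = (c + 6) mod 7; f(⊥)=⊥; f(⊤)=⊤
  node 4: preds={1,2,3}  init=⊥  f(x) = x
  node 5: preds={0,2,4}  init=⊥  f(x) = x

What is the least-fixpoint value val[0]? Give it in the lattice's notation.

⊤

Trace (18 dequeues):
  [1] u=0 | in ⊥ | out 0 | ==
  [2] u=1 | in ⊥ | out ⊥ | ==
  [3] u=2 | in 0 | out 3 | prev ⊥ | push {0}
  [4] u=3 | in ⊥ | out ⊥ | ==
  [5] u=4 | in 3 | out 3 | prev ⊥ | push {1,3}
  [6] u=5 | in ⊤ | out ⊤ | prev ⊥ | push {}
  [7] u=0 | in ⊤ | out ⊤ | prev 0 | push {2,5}
  [8] u=1 | in 3 | out 6 | prev ⊥ | push {0,4}
  [9] u=3 | in ⊤ | out ⊤ | prev ⊥ | push {1}
  [10] u=2 | in ⊤ | out ⊤ | prev 3 | push {}
  [11] u=5 | in ⊤ | out ⊤ | ==
  [12] u=0 | in ⊤ | out ⊤ | ==
  [13] u=4 | in ⊤ | out ⊤ | prev 3 | push {3,5}
  [14] u=1 | in ⊤ | out ⊤ | prev 6 | push {0,4}
  [15] u=3 | in ⊤ | out ⊤ | ==
  [16] u=5 | in ⊤ | out ⊤ | ==
  [17] u=0 | in ⊤ | out ⊤ | ==
  [18] u=4 | in ⊤ | out ⊤ | ==

Converged values:
  [0] ⊤
  [1] ⊤
  [2] ⊤
  [3] ⊤
  [4] ⊤
  [5] ⊤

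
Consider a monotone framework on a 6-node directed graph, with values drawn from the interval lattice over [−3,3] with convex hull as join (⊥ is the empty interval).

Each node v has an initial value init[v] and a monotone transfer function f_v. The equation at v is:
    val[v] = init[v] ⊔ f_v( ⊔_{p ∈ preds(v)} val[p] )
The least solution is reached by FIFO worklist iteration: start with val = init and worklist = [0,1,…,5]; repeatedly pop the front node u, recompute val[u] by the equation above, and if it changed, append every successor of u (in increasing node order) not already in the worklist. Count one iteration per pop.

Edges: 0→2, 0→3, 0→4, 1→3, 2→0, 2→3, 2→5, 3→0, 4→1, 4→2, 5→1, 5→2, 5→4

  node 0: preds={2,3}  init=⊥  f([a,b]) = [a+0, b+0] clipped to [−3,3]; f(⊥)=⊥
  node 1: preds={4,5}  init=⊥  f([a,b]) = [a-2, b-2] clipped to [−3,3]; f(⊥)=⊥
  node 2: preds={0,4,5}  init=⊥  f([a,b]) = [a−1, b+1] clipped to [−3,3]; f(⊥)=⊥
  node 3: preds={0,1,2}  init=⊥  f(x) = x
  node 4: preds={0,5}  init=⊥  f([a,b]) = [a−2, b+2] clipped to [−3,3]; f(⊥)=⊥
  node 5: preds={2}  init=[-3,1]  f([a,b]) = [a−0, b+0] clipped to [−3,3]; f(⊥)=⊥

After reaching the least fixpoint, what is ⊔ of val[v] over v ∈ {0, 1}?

[-3,3]

Iteration log — 17 steps:
  step 1. node 0  ⊔preds=⊥  new=⊥  stable
  step 2. node 1  ⊔preds=[-3,1]  new=[-3,-1]  old=⊥  +wl: 
  step 3. node 2  ⊔preds=[-3,1]  new=[-3,2]  old=⊥  +wl: 0
  step 4. node 3  ⊔preds=[-3,2]  new=[-3,2]  old=⊥  +wl: 
  step 5. node 4  ⊔preds=[-3,1]  new=[-3,3]  old=⊥  +wl: 1,2
  step 6. node 5  ⊔preds=[-3,2]  new=[-3,2]  old=[-3,1]  +wl: 4
  step 7. node 0  ⊔preds=[-3,2]  new=[-3,2]  old=⊥  +wl: 3
  step 8. node 1  ⊔preds=[-3,3]  new=[-3,1]  old=[-3,-1]  +wl: 
  step 9. node 2  ⊔preds=[-3,3]  new=[-3,3]  old=[-3,2]  +wl: 0,5
  step 10. node 4  ⊔preds=[-3,2]  new=[-3,3]  stable
  step 11. node 3  ⊔preds=[-3,3]  new=[-3,3]  old=[-3,2]  +wl: 
  step 12. node 0  ⊔preds=[-3,3]  new=[-3,3]  old=[-3,2]  +wl: 2,3,4
  step 13. node 5  ⊔preds=[-3,3]  new=[-3,3]  old=[-3,2]  +wl: 1
  step 14. node 2  ⊔preds=[-3,3]  new=[-3,3]  stable
  step 15. node 3  ⊔preds=[-3,3]  new=[-3,3]  stable
  step 16. node 4  ⊔preds=[-3,3]  new=[-3,3]  stable
  step 17. node 1  ⊔preds=[-3,3]  new=[-3,1]  stable

Least fixpoint reached:
  node 0: [-3,3]
  node 1: [-3,1]
  node 2: [-3,3]
  node 3: [-3,3]
  node 4: [-3,3]
  node 5: [-3,3]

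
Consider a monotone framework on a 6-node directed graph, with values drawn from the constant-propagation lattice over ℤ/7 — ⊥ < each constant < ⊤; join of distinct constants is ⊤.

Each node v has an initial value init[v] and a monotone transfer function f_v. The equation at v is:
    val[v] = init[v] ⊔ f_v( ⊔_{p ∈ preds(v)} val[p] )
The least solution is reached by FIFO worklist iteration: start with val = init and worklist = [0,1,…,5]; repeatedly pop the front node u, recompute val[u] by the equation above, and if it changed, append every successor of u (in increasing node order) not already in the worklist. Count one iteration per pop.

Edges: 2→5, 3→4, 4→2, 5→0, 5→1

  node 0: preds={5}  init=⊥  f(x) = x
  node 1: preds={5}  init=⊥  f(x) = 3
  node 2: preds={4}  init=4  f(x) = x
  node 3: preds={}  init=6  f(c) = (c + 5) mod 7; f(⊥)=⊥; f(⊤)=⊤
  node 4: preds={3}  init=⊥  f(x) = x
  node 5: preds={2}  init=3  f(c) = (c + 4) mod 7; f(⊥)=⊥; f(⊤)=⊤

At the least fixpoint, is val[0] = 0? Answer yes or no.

Trace (10 dequeues):
  [1] u=0 | in 3 | out 3 | prev ⊥ | push {}
  [2] u=1 | in 3 | out 3 | prev ⊥ | push {}
  [3] u=2 | in ⊥ | out 4 | ==
  [4] u=3 | in ⊥ | out 6 | ==
  [5] u=4 | in 6 | out 6 | prev ⊥ | push {2}
  [6] u=5 | in 4 | out ⊤ | prev 3 | push {0,1}
  [7] u=2 | in 6 | out ⊤ | prev 4 | push {5}
  [8] u=0 | in ⊤ | out ⊤ | prev 3 | push {}
  [9] u=1 | in ⊤ | out 3 | ==
  [10] u=5 | in ⊤ | out ⊤ | ==

Converged values:
  [0] ⊤
  [1] 3
  [2] ⊤
  [3] 6
  [4] 6
  [5] ⊤

no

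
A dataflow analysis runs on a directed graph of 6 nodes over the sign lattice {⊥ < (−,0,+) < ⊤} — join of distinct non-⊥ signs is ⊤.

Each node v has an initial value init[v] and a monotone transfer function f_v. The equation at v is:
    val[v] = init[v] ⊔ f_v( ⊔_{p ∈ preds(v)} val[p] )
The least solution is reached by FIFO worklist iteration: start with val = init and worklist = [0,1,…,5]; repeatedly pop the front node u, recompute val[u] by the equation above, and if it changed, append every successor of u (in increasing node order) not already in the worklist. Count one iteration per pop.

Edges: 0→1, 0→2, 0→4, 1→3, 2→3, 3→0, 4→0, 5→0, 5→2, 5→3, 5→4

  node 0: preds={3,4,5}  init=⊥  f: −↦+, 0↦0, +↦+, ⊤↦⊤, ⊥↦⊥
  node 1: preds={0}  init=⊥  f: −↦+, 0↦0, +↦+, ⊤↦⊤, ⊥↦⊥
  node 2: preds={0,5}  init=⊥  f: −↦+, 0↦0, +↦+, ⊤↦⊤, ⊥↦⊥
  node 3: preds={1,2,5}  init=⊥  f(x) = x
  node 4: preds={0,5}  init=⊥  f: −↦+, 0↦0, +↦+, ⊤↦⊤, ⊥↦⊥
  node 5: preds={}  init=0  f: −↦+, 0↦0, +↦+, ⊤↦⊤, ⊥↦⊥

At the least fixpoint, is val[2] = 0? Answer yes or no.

Iteration log — 7 steps:
  step 1. node 0  ⊔preds=0  new=0  old=⊥  +wl: 
  step 2. node 1  ⊔preds=0  new=0  old=⊥  +wl: 
  step 3. node 2  ⊔preds=0  new=0  old=⊥  +wl: 
  step 4. node 3  ⊔preds=0  new=0  old=⊥  +wl: 0
  step 5. node 4  ⊔preds=0  new=0  old=⊥  +wl: 
  step 6. node 5  ⊔preds=⊥  new=0  stable
  step 7. node 0  ⊔preds=0  new=0  stable

Least fixpoint reached:
  node 0: 0
  node 1: 0
  node 2: 0
  node 3: 0
  node 4: 0
  node 5: 0

yes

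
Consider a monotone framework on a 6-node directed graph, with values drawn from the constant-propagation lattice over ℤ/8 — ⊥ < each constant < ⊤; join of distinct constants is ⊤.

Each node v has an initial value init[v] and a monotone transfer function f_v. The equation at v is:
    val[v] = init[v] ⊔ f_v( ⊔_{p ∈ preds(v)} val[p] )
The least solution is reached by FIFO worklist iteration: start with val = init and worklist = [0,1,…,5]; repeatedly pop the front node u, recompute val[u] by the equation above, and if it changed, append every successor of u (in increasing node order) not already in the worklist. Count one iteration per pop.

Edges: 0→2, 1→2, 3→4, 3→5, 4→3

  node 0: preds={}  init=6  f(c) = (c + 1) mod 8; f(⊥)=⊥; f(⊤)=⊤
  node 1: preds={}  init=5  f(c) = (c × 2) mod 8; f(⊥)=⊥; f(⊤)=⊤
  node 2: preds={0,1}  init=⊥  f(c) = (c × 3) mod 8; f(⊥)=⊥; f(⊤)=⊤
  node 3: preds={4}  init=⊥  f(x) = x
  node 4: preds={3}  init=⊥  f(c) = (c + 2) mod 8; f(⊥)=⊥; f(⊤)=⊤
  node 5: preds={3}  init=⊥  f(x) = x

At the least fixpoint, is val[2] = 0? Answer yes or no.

Iteration log — 6 steps:
  step 1. node 0  ⊔preds=⊥  new=6  stable
  step 2. node 1  ⊔preds=⊥  new=5  stable
  step 3. node 2  ⊔preds=⊤  new=⊤  old=⊥  +wl: 
  step 4. node 3  ⊔preds=⊥  new=⊥  stable
  step 5. node 4  ⊔preds=⊥  new=⊥  stable
  step 6. node 5  ⊔preds=⊥  new=⊥  stable

Least fixpoint reached:
  node 0: 6
  node 1: 5
  node 2: ⊤
  node 3: ⊥
  node 4: ⊥
  node 5: ⊥

no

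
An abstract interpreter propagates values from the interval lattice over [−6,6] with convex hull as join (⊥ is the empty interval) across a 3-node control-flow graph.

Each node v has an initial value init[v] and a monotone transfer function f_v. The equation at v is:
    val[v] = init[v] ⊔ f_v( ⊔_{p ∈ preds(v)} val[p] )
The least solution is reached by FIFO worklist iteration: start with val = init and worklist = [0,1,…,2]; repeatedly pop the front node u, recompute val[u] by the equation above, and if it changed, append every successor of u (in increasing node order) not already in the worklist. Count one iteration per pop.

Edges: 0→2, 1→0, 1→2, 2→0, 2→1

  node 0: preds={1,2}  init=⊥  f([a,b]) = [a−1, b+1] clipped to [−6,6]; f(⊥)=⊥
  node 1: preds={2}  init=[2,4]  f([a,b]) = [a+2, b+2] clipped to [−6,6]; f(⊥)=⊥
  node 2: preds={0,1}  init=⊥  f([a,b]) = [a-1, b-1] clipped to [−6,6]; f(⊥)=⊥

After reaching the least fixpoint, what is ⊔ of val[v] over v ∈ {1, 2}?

[-6,6]

Trace (16 dequeues):
  [1] u=0 | in [2,4] | out [1,5] | prev ⊥ | push {}
  [2] u=1 | in ⊥ | out [2,4] | ==
  [3] u=2 | in [1,5] | out [0,4] | prev ⊥ | push {0,1}
  [4] u=0 | in [0,4] | out [-1,5] | prev [1,5] | push {2}
  [5] u=1 | in [0,4] | out [2,6] | prev [2,4] | push {0}
  [6] u=2 | in [-1,6] | out [-2,5] | prev [0,4] | push {1}
  [7] u=0 | in [-2,6] | out [-3,6] | prev [-1,5] | push {2}
  [8] u=1 | in [-2,5] | out [0,6] | prev [2,6] | push {0}
  [9] u=2 | in [-3,6] | out [-4,5] | prev [-2,5] | push {1}
  [10] u=0 | in [-4,6] | out [-5,6] | prev [-3,6] | push {2}
  [11] u=1 | in [-4,5] | out [-2,6] | prev [0,6] | push {0}
  [12] u=2 | in [-5,6] | out [-6,5] | prev [-4,5] | push {1}
  [13] u=0 | in [-6,6] | out [-6,6] | prev [-5,6] | push {2}
  [14] u=1 | in [-6,5] | out [-4,6] | prev [-2,6] | push {0}
  [15] u=2 | in [-6,6] | out [-6,5] | ==
  [16] u=0 | in [-6,6] | out [-6,6] | ==

Converged values:
  [0] [-6,6]
  [1] [-4,6]
  [2] [-6,5]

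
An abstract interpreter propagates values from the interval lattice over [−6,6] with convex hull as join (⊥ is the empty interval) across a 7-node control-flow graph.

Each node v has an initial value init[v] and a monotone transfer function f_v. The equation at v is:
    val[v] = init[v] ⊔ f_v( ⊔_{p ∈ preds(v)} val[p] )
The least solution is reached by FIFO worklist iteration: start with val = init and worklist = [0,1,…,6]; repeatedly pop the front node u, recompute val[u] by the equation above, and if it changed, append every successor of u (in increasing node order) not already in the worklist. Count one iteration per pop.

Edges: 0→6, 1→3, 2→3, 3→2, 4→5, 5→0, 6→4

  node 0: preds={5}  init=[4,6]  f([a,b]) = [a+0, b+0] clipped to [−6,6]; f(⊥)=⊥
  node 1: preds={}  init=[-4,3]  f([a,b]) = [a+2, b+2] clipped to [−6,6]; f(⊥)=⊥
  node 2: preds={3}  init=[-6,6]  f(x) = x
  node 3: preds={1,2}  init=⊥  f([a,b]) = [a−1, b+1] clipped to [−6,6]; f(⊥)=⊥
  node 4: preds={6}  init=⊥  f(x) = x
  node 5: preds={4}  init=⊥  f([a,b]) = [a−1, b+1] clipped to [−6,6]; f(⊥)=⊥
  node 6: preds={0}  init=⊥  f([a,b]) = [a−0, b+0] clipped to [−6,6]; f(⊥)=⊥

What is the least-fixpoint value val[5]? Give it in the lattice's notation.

Worklist (50 pops):
  #1 pop 0: in=⊥ → [4,6] (no change)
  #2 pop 1: in=⊥ → [-4,3] (no change)
  #3 pop 2: in=⊥ → [-6,6] (no change)
  #4 pop 3: in=[-6,6] → [-6,6] (was ⊥); enqueue [2]
  #5 pop 4: in=⊥ → ⊥ (no change)
  #6 pop 5: in=⊥ → ⊥ (no change)
  #7 pop 6: in=[4,6] → [4,6] (was ⊥); enqueue [4]
  #8 pop 2: in=[-6,6] → [-6,6] (no change)
  #9 pop 4: in=[4,6] → [4,6] (was ⊥); enqueue [5]
  #10 pop 5: in=[4,6] → [3,6] (was ⊥); enqueue [0]
  #11 pop 0: in=[3,6] → [3,6] (was [4,6]); enqueue [6]
  #12 pop 6: in=[3,6] → [3,6] (was [4,6]); enqueue [4]
  #13 pop 4: in=[3,6] → [3,6] (was [4,6]); enqueue [5]
  #14 pop 5: in=[3,6] → [2,6] (was [3,6]); enqueue [0]
  #15 pop 0: in=[2,6] → [2,6] (was [3,6]); enqueue [6]
  #16 pop 6: in=[2,6] → [2,6] (was [3,6]); enqueue [4]
  #17 pop 4: in=[2,6] → [2,6] (was [3,6]); enqueue [5]
  #18 pop 5: in=[2,6] → [1,6] (was [2,6]); enqueue [0]
  #19 pop 0: in=[1,6] → [1,6] (was [2,6]); enqueue [6]
  #20 pop 6: in=[1,6] → [1,6] (was [2,6]); enqueue [4]
  #21 pop 4: in=[1,6] → [1,6] (was [2,6]); enqueue [5]
  #22 pop 5: in=[1,6] → [0,6] (was [1,6]); enqueue [0]
  #23 pop 0: in=[0,6] → [0,6] (was [1,6]); enqueue [6]
  #24 pop 6: in=[0,6] → [0,6] (was [1,6]); enqueue [4]
  #25 pop 4: in=[0,6] → [0,6] (was [1,6]); enqueue [5]
  #26 pop 5: in=[0,6] → [-1,6] (was [0,6]); enqueue [0]
  #27 pop 0: in=[-1,6] → [-1,6] (was [0,6]); enqueue [6]
  #28 pop 6: in=[-1,6] → [-1,6] (was [0,6]); enqueue [4]
  #29 pop 4: in=[-1,6] → [-1,6] (was [0,6]); enqueue [5]
  #30 pop 5: in=[-1,6] → [-2,6] (was [-1,6]); enqueue [0]
  #31 pop 0: in=[-2,6] → [-2,6] (was [-1,6]); enqueue [6]
  #32 pop 6: in=[-2,6] → [-2,6] (was [-1,6]); enqueue [4]
  #33 pop 4: in=[-2,6] → [-2,6] (was [-1,6]); enqueue [5]
  #34 pop 5: in=[-2,6] → [-3,6] (was [-2,6]); enqueue [0]
  #35 pop 0: in=[-3,6] → [-3,6] (was [-2,6]); enqueue [6]
  #36 pop 6: in=[-3,6] → [-3,6] (was [-2,6]); enqueue [4]
  #37 pop 4: in=[-3,6] → [-3,6] (was [-2,6]); enqueue [5]
  #38 pop 5: in=[-3,6] → [-4,6] (was [-3,6]); enqueue [0]
  #39 pop 0: in=[-4,6] → [-4,6] (was [-3,6]); enqueue [6]
  #40 pop 6: in=[-4,6] → [-4,6] (was [-3,6]); enqueue [4]
  #41 pop 4: in=[-4,6] → [-4,6] (was [-3,6]); enqueue [5]
  #42 pop 5: in=[-4,6] → [-5,6] (was [-4,6]); enqueue [0]
  #43 pop 0: in=[-5,6] → [-5,6] (was [-4,6]); enqueue [6]
  #44 pop 6: in=[-5,6] → [-5,6] (was [-4,6]); enqueue [4]
  #45 pop 4: in=[-5,6] → [-5,6] (was [-4,6]); enqueue [5]
  #46 pop 5: in=[-5,6] → [-6,6] (was [-5,6]); enqueue [0]
  #47 pop 0: in=[-6,6] → [-6,6] (was [-5,6]); enqueue [6]
  #48 pop 6: in=[-6,6] → [-6,6] (was [-5,6]); enqueue [4]
  #49 pop 4: in=[-6,6] → [-6,6] (was [-5,6]); enqueue [5]
  #50 pop 5: in=[-6,6] → [-6,6] (no change)

Fixpoint:
  val[0] = [-6,6]
  val[1] = [-4,3]
  val[2] = [-6,6]
  val[3] = [-6,6]
  val[4] = [-6,6]
  val[5] = [-6,6]
  val[6] = [-6,6]

[-6,6]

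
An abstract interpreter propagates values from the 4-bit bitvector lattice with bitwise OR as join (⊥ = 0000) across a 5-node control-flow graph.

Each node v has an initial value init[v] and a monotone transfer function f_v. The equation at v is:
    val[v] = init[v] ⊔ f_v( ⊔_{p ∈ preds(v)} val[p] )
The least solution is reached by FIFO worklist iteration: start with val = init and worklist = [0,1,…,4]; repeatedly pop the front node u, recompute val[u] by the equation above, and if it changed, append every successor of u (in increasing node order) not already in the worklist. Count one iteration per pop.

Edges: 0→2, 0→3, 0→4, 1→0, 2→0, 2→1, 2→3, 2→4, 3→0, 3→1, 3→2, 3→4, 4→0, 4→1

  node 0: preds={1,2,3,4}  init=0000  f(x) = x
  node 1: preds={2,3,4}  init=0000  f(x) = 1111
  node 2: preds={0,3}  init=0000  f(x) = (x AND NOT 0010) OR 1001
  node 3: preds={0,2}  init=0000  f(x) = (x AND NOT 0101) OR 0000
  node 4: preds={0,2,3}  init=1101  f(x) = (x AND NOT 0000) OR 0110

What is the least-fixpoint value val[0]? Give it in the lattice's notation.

Worklist (13 pops):
  #1 pop 0: in=1101 → 1101 (was 0000); enqueue []
  #2 pop 1: in=1101 → 1111 (was 0000); enqueue [0]
  #3 pop 2: in=1101 → 1101 (was 0000); enqueue [1]
  #4 pop 3: in=1101 → 1000 (was 0000); enqueue [2]
  #5 pop 4: in=1101 → 1111 (was 1101); enqueue []
  #6 pop 0: in=1111 → 1111 (was 1101); enqueue [3,4]
  #7 pop 1: in=1111 → 1111 (no change)
  #8 pop 2: in=1111 → 1101 (no change)
  #9 pop 3: in=1111 → 1010 (was 1000); enqueue [0,1,2]
  #10 pop 4: in=1111 → 1111 (no change)
  #11 pop 0: in=1111 → 1111 (no change)
  #12 pop 1: in=1111 → 1111 (no change)
  #13 pop 2: in=1111 → 1101 (no change)

Fixpoint:
  val[0] = 1111
  val[1] = 1111
  val[2] = 1101
  val[3] = 1010
  val[4] = 1111

1111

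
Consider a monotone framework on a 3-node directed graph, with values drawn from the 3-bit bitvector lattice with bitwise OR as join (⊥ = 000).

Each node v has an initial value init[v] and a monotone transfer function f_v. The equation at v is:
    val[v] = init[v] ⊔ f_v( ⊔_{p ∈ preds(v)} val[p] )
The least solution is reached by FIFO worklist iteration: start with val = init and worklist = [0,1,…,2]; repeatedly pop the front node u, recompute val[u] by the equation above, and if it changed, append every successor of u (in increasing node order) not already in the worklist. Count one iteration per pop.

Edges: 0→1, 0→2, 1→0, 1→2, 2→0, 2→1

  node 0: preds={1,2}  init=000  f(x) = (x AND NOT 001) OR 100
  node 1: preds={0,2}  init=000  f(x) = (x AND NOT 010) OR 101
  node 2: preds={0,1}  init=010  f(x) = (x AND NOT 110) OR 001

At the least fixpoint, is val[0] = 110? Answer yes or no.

yes

Iteration log — 5 steps:
  step 1. node 0  ⊔preds=010  new=110  old=000  +wl: 
  step 2. node 1  ⊔preds=110  new=101  old=000  +wl: 0
  step 3. node 2  ⊔preds=111  new=011  old=010  +wl: 1
  step 4. node 0  ⊔preds=111  new=110  stable
  step 5. node 1  ⊔preds=111  new=101  stable

Least fixpoint reached:
  node 0: 110
  node 1: 101
  node 2: 011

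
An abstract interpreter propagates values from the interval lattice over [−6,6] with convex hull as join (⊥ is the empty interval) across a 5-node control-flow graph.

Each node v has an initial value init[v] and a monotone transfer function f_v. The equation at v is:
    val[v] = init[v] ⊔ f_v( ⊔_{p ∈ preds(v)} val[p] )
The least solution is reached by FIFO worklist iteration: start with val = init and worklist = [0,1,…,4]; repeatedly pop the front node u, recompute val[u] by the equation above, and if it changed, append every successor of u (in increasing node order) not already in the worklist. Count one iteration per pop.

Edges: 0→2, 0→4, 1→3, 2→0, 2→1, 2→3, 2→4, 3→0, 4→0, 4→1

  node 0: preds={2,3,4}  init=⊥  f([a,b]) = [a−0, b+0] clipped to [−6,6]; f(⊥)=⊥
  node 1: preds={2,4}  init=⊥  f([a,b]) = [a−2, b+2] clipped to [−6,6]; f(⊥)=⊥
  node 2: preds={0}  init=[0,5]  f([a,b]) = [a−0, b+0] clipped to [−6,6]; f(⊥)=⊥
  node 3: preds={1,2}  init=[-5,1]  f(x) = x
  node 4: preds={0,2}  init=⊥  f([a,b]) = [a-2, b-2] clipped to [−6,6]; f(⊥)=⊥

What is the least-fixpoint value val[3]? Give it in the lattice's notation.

[-6,6]

Trace (12 dequeues):
  [1] u=0 | in [-5,5] | out [-5,5] | prev ⊥ | push {}
  [2] u=1 | in [0,5] | out [-2,6] | prev ⊥ | push {}
  [3] u=2 | in [-5,5] | out [-5,5] | prev [0,5] | push {0,1}
  [4] u=3 | in [-5,6] | out [-5,6] | prev [-5,1] | push {}
  [5] u=4 | in [-5,5] | out [-6,3] | prev ⊥ | push {}
  [6] u=0 | in [-6,6] | out [-6,6] | prev [-5,5] | push {2,4}
  [7] u=1 | in [-6,5] | out [-6,6] | prev [-2,6] | push {3}
  [8] u=2 | in [-6,6] | out [-6,6] | prev [-5,5] | push {0,1}
  [9] u=4 | in [-6,6] | out [-6,4] | prev [-6,3] | push {}
  [10] u=3 | in [-6,6] | out [-6,6] | prev [-5,6] | push {}
  [11] u=0 | in [-6,6] | out [-6,6] | ==
  [12] u=1 | in [-6,6] | out [-6,6] | ==

Converged values:
  [0] [-6,6]
  [1] [-6,6]
  [2] [-6,6]
  [3] [-6,6]
  [4] [-6,4]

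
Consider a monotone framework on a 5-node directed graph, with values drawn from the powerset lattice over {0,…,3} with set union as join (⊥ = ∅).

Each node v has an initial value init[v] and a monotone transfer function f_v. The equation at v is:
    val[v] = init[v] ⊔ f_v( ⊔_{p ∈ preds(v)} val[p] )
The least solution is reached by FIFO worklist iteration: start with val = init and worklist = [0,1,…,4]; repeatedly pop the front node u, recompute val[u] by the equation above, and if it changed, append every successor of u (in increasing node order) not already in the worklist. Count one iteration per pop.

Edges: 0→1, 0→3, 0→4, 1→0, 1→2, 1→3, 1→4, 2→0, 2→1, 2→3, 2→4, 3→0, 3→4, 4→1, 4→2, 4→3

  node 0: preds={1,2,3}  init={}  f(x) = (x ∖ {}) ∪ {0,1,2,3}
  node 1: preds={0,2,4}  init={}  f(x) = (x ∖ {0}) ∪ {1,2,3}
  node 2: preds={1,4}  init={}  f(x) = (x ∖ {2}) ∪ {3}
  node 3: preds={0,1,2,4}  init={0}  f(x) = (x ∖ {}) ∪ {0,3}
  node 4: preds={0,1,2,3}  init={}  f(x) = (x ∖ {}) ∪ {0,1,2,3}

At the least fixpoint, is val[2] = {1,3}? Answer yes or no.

no

Iteration log — 12 steps:
  step 1. node 0  ⊔preds={0}  new={0,1,2,3}  old={}  +wl: 
  step 2. node 1  ⊔preds={0,1,2,3}  new={1,2,3}  old={}  +wl: 0
  step 3. node 2  ⊔preds={1,2,3}  new={1,3}  old={}  +wl: 1
  step 4. node 3  ⊔preds={0,1,2,3}  new={0,1,2,3}  old={0}  +wl: 
  step 5. node 4  ⊔preds={0,1,2,3}  new={0,1,2,3}  old={}  +wl: 2,3
  step 6. node 0  ⊔preds={0,1,2,3}  new={0,1,2,3}  stable
  step 7. node 1  ⊔preds={0,1,2,3}  new={1,2,3}  stable
  step 8. node 2  ⊔preds={0,1,2,3}  new={0,1,3}  old={1,3}  +wl: 0,1,4
  step 9. node 3  ⊔preds={0,1,2,3}  new={0,1,2,3}  stable
  step 10. node 0  ⊔preds={0,1,2,3}  new={0,1,2,3}  stable
  step 11. node 1  ⊔preds={0,1,2,3}  new={1,2,3}  stable
  step 12. node 4  ⊔preds={0,1,2,3}  new={0,1,2,3}  stable

Least fixpoint reached:
  node 0: {0,1,2,3}
  node 1: {1,2,3}
  node 2: {0,1,3}
  node 3: {0,1,2,3}
  node 4: {0,1,2,3}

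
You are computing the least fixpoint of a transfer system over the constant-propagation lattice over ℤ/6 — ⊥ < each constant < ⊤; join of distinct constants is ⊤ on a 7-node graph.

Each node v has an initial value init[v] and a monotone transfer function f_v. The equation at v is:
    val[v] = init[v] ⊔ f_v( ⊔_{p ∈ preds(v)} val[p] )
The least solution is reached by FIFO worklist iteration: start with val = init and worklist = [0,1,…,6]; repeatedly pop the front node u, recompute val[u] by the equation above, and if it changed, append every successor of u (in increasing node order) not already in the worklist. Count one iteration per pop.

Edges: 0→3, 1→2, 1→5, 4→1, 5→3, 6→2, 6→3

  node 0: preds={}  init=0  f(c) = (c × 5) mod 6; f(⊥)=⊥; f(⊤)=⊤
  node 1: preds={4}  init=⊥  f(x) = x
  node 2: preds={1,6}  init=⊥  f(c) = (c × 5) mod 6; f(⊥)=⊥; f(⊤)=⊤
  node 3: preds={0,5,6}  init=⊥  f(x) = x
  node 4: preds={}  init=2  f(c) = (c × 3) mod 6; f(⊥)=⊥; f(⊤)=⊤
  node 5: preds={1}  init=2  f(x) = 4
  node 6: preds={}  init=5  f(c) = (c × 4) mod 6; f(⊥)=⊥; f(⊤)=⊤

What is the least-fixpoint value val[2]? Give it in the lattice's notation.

⊤

Trace (8 dequeues):
  [1] u=0 | in ⊥ | out 0 | ==
  [2] u=1 | in 2 | out 2 | prev ⊥ | push {}
  [3] u=2 | in ⊤ | out ⊤ | prev ⊥ | push {}
  [4] u=3 | in ⊤ | out ⊤ | prev ⊥ | push {}
  [5] u=4 | in ⊥ | out 2 | ==
  [6] u=5 | in 2 | out ⊤ | prev 2 | push {3}
  [7] u=6 | in ⊥ | out 5 | ==
  [8] u=3 | in ⊤ | out ⊤ | ==

Converged values:
  [0] 0
  [1] 2
  [2] ⊤
  [3] ⊤
  [4] 2
  [5] ⊤
  [6] 5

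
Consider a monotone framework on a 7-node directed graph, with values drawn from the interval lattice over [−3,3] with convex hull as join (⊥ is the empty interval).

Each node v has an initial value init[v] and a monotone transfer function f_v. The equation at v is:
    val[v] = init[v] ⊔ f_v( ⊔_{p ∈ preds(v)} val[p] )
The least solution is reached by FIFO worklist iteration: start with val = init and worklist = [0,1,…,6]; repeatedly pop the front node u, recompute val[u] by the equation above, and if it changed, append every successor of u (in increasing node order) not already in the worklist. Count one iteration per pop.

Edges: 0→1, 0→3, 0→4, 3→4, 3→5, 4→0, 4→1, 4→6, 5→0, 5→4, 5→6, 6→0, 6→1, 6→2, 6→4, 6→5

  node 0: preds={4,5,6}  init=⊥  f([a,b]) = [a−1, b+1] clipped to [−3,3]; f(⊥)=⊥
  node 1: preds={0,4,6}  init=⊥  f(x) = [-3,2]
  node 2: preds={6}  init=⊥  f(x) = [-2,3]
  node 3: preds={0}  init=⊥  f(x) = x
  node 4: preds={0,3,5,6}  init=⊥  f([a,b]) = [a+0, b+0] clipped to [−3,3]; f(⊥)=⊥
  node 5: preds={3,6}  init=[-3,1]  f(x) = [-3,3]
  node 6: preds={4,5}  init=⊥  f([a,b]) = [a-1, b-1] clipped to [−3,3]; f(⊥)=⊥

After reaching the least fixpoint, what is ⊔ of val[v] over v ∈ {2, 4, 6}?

[-3,3]

Trace (18 dequeues):
  [1] u=0 | in [-3,1] | out [-3,2] | prev ⊥ | push {}
  [2] u=1 | in [-3,2] | out [-3,2] | prev ⊥ | push {}
  [3] u=2 | in ⊥ | out [-2,3] | prev ⊥ | push {}
  [4] u=3 | in [-3,2] | out [-3,2] | prev ⊥ | push {}
  [5] u=4 | in [-3,2] | out [-3,2] | prev ⊥ | push {0,1}
  [6] u=5 | in [-3,2] | out [-3,3] | prev [-3,1] | push {4}
  [7] u=6 | in [-3,3] | out [-3,2] | prev ⊥ | push {2,5}
  [8] u=0 | in [-3,3] | out [-3,3] | prev [-3,2] | push {3}
  [9] u=1 | in [-3,3] | out [-3,2] | ==
  [10] u=4 | in [-3,3] | out [-3,3] | prev [-3,2] | push {0,1,6}
  [11] u=2 | in [-3,2] | out [-2,3] | ==
  [12] u=5 | in [-3,2] | out [-3,3] | ==
  [13] u=3 | in [-3,3] | out [-3,3] | prev [-3,2] | push {4,5}
  [14] u=0 | in [-3,3] | out [-3,3] | ==
  [15] u=1 | in [-3,3] | out [-3,2] | ==
  [16] u=6 | in [-3,3] | out [-3,2] | ==
  [17] u=4 | in [-3,3] | out [-3,3] | ==
  [18] u=5 | in [-3,3] | out [-3,3] | ==

Converged values:
  [0] [-3,3]
  [1] [-3,2]
  [2] [-2,3]
  [3] [-3,3]
  [4] [-3,3]
  [5] [-3,3]
  [6] [-3,2]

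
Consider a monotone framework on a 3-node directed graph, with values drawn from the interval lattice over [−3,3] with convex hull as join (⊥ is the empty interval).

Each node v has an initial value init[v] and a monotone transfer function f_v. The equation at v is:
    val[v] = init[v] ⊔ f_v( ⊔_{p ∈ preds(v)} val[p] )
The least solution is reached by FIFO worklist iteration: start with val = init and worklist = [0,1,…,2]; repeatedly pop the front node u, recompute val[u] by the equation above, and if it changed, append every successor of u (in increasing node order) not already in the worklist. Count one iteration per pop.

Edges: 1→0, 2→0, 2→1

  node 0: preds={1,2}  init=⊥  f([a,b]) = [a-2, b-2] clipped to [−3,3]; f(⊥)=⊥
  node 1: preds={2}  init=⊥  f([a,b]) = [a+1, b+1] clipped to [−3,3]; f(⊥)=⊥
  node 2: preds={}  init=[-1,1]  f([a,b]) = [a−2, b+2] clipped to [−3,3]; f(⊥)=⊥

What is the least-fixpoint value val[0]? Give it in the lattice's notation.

Iteration log — 4 steps:
  step 1. node 0  ⊔preds=[-1,1]  new=[-3,-1]  old=⊥  +wl: 
  step 2. node 1  ⊔preds=[-1,1]  new=[0,2]  old=⊥  +wl: 0
  step 3. node 2  ⊔preds=⊥  new=[-1,1]  stable
  step 4. node 0  ⊔preds=[-1,2]  new=[-3,0]  old=[-3,-1]  +wl: 

Least fixpoint reached:
  node 0: [-3,0]
  node 1: [0,2]
  node 2: [-1,1]

[-3,0]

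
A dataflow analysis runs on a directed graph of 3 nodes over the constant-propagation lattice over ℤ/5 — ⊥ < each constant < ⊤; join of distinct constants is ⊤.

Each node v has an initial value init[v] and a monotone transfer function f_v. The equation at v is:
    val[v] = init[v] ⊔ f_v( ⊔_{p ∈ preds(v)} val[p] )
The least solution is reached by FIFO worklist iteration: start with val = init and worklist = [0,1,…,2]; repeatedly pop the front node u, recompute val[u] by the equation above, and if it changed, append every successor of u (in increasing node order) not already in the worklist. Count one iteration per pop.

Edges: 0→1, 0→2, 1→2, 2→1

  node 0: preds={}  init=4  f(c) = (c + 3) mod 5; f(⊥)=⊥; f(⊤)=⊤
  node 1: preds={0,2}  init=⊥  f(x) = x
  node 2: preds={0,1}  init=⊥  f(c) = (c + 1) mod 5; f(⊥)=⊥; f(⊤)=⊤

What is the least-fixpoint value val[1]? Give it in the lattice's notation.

⊤

Trace (6 dequeues):
  [1] u=0 | in ⊥ | out 4 | ==
  [2] u=1 | in 4 | out 4 | prev ⊥ | push {}
  [3] u=2 | in 4 | out 0 | prev ⊥ | push {1}
  [4] u=1 | in ⊤ | out ⊤ | prev 4 | push {2}
  [5] u=2 | in ⊤ | out ⊤ | prev 0 | push {1}
  [6] u=1 | in ⊤ | out ⊤ | ==

Converged values:
  [0] 4
  [1] ⊤
  [2] ⊤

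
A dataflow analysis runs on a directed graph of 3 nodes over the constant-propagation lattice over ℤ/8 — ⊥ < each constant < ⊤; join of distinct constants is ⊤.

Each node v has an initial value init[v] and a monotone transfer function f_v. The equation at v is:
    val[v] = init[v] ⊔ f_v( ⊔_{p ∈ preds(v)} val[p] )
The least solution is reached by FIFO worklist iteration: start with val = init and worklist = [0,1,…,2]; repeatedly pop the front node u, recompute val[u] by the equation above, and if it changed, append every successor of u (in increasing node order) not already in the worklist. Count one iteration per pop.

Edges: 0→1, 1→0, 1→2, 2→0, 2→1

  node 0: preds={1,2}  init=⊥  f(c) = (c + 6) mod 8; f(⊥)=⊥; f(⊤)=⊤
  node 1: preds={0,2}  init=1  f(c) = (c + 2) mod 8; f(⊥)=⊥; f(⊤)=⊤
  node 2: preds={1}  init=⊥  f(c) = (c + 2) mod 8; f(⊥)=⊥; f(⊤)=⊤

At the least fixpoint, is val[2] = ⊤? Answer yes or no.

Worklist (9 pops):
  #1 pop 0: in=1 → 7 (was ⊥); enqueue []
  #2 pop 1: in=7 → 1 (no change)
  #3 pop 2: in=1 → 3 (was ⊥); enqueue [0,1]
  #4 pop 0: in=⊤ → ⊤ (was 7); enqueue []
  #5 pop 1: in=⊤ → ⊤ (was 1); enqueue [0,2]
  #6 pop 0: in=⊤ → ⊤ (no change)
  #7 pop 2: in=⊤ → ⊤ (was 3); enqueue [0,1]
  #8 pop 0: in=⊤ → ⊤ (no change)
  #9 pop 1: in=⊤ → ⊤ (no change)

Fixpoint:
  val[0] = ⊤
  val[1] = ⊤
  val[2] = ⊤

yes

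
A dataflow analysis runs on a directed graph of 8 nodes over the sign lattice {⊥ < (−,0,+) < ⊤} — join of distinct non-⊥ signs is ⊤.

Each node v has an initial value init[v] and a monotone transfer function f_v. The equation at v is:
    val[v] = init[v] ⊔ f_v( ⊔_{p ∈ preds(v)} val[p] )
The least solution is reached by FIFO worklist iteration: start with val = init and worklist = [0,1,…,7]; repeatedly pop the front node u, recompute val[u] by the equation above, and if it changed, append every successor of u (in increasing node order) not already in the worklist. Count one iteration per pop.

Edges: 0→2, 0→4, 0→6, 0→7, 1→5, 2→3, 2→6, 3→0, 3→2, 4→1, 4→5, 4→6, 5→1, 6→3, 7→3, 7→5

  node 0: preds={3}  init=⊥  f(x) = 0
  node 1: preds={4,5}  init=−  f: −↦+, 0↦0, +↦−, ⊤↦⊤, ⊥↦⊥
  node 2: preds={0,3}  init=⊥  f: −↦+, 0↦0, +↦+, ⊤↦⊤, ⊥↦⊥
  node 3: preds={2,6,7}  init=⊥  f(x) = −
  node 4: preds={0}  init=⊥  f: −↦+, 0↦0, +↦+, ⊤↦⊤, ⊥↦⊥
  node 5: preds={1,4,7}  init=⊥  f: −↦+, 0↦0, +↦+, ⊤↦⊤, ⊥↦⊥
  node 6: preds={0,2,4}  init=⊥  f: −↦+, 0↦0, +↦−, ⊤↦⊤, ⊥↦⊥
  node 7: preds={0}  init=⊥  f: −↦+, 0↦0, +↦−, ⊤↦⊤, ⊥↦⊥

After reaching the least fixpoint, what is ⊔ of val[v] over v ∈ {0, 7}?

Worklist (15 pops):
  #1 pop 0: in=⊥ → 0 (was ⊥); enqueue []
  #2 pop 1: in=⊥ → − (no change)
  #3 pop 2: in=0 → 0 (was ⊥); enqueue []
  #4 pop 3: in=0 → − (was ⊥); enqueue [0,2]
  #5 pop 4: in=0 → 0 (was ⊥); enqueue [1]
  #6 pop 5: in=⊤ → ⊤ (was ⊥); enqueue []
  #7 pop 6: in=0 → 0 (was ⊥); enqueue [3]
  #8 pop 7: in=0 → 0 (was ⊥); enqueue [5]
  #9 pop 0: in=− → 0 (no change)
  #10 pop 2: in=⊤ → ⊤ (was 0); enqueue [6]
  #11 pop 1: in=⊤ → ⊤ (was −); enqueue []
  #12 pop 3: in=⊤ → − (no change)
  #13 pop 5: in=⊤ → ⊤ (no change)
  #14 pop 6: in=⊤ → ⊤ (was 0); enqueue [3]
  #15 pop 3: in=⊤ → − (no change)

Fixpoint:
  val[0] = 0
  val[1] = ⊤
  val[2] = ⊤
  val[3] = −
  val[4] = 0
  val[5] = ⊤
  val[6] = ⊤
  val[7] = 0

0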